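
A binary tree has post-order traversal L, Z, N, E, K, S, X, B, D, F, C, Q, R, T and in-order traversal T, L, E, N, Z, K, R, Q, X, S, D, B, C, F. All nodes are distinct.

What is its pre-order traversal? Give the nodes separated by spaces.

T R K E L N Z Q C D X S B F

The last element of post-order is the root; it splits in-order into left and right subtrees.
Root T: left subtree has 0 nodes { }, right has 13 {L, E, N, Z, K, R, Q, X, S, D, B, C, F}.
  Root R: left subtree has 5 nodes {L, E, N, Z, K}, right has 7 {Q, X, S, D, B, C, F}.
    Root K: left subtree has 4 nodes {L, E, N, Z}, right has 0 { }.
      Root E: left subtree has 1 node {L}, right has 2 {N, Z}.
        Root N: left subtree has 0 nodes { }, right has 1 {Z}.
    Root Q: left subtree has 0 nodes { }, right has 6 {X, S, D, B, C, F}.
      Root C: left subtree has 4 nodes {X, S, D, B}, right has 1 {F}.
        Root D: left subtree has 2 nodes {X, S}, right has 1 {B}.
          Root X: left subtree has 0 nodes { }, right has 1 {S}.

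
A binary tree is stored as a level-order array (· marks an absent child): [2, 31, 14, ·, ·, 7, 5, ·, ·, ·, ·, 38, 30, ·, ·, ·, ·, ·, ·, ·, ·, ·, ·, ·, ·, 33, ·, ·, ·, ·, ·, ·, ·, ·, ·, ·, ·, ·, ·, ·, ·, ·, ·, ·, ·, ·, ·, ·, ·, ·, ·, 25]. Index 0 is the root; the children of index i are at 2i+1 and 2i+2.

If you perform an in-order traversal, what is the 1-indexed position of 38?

In-order visits the left subtree, then the node, then the right subtree.
At 2: go left to 31.
  31 is a leaf — visit 31.
Visit 2.
At 2: go right to 14.
  At 14: go left to 7.
    At 7: go left to 38.
      38 is a leaf — visit 38.
    Visit 7.
    At 7: go right to 30.
      At 30: go left to 33.
        At 33: go left to 25.
          25 is a leaf — visit 25.
        Visit 33.
        At 33: no right child.
      Visit 30.
      At 30: no right child.
  Visit 14.
  At 14: go right to 5.
    5 is a leaf — visit 5.
Full in-order sequence: 31, 2, 38, 7, 25, 33, 30, 14, 5.

3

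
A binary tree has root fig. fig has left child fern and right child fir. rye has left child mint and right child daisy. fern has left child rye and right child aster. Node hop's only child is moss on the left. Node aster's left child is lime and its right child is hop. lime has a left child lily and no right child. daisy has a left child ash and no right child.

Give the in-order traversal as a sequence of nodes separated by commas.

In-order visits the left subtree, then the node, then the right subtree.
At fig: go left to fern.
  At fern: go left to rye.
    At rye: go left to mint.
      mint is a leaf — visit mint.
    Visit rye.
    At rye: go right to daisy.
      At daisy: go left to ash.
        ash is a leaf — visit ash.
      Visit daisy.
      At daisy: no right child.
  Visit fern.
  At fern: go right to aster.
    At aster: go left to lime.
      At lime: go left to lily.
        lily is a leaf — visit lily.
      Visit lime.
      At lime: no right child.
    Visit aster.
    At aster: go right to hop.
      At hop: go left to moss.
        moss is a leaf — visit moss.
      Visit hop.
      At hop: no right child.
Visit fig.
At fig: go right to fir.
  fir is a leaf — visit fir.

mint, rye, ash, daisy, fern, lily, lime, aster, moss, hop, fig, fir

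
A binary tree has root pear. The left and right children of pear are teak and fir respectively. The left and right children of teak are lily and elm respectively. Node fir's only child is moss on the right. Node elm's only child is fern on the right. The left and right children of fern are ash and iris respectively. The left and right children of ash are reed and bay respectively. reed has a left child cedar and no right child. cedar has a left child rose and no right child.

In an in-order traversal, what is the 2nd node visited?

teak

In-order visits the left subtree, then the node, then the right subtree.
At pear: go left to teak.
  At teak: go left to lily.
    lily is a leaf — visit lily.
  Visit teak.
  At teak: go right to elm.
    At elm: no left child.
    Visit elm.
    At elm: go right to fern.
      At fern: go left to ash.
        At ash: go left to reed.
          At reed: go left to cedar.
            At cedar: go left to rose.
              rose is a leaf — visit rose.
            Visit cedar.
            At cedar: no right child.
          Visit reed.
          At reed: no right child.
        Visit ash.
        At ash: go right to bay.
          bay is a leaf — visit bay.
      Visit fern.
      At fern: go right to iris.
        iris is a leaf — visit iris.
Visit pear.
At pear: go right to fir.
  At fir: no left child.
  Visit fir.
  At fir: go right to moss.
    moss is a leaf — visit moss.
Full in-order sequence: lily, teak, elm, rose, cedar, reed, ash, bay, fern, iris, pear, fir, moss.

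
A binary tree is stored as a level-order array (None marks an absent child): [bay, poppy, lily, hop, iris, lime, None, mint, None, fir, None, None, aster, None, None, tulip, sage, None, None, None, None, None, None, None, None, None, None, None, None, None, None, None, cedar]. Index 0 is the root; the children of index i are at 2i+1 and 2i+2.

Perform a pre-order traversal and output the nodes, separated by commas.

Pre-order visits the node, then its left subtree, then its right subtree.
Visit bay.
At bay: go left to poppy.
  Visit poppy.
  At poppy: go left to hop.
    Visit hop.
    At hop: go left to mint.
      Visit mint.
      At mint: go left to tulip.
        Visit tulip.
        At tulip: no left child.
        At tulip: go right to cedar.
          cedar is a leaf — visit cedar.
      At mint: go right to sage.
        sage is a leaf — visit sage.
    At hop: no right child.
  At poppy: go right to iris.
    Visit iris.
    At iris: go left to fir.
      fir is a leaf — visit fir.
    At iris: no right child.
At bay: go right to lily.
  Visit lily.
  At lily: go left to lime.
    Visit lime.
    At lime: no left child.
    At lime: go right to aster.
      aster is a leaf — visit aster.
  At lily: no right child.

bay, poppy, hop, mint, tulip, cedar, sage, iris, fir, lily, lime, aster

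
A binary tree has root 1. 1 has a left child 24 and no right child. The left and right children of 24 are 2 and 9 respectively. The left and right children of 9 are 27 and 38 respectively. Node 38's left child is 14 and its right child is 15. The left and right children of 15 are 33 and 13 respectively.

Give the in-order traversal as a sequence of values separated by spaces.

2 24 27 9 14 38 33 15 13 1

In-order visits the left subtree, then the node, then the right subtree.
At 1: go left to 24.
  At 24: go left to 2.
    2 is a leaf — visit 2.
  Visit 24.
  At 24: go right to 9.
    At 9: go left to 27.
      27 is a leaf — visit 27.
    Visit 9.
    At 9: go right to 38.
      At 38: go left to 14.
        14 is a leaf — visit 14.
      Visit 38.
      At 38: go right to 15.
        At 15: go left to 33.
          33 is a leaf — visit 33.
        Visit 15.
        At 15: go right to 13.
          13 is a leaf — visit 13.
Visit 1.
At 1: no right child.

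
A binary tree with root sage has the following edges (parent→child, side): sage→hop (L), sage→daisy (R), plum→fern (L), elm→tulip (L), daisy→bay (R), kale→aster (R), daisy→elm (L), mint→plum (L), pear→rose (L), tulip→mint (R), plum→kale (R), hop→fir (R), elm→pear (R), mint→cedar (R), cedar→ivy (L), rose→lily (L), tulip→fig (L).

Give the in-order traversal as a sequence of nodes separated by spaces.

hop fir sage fig tulip fern plum kale aster mint ivy cedar elm lily rose pear daisy bay

In-order visits the left subtree, then the node, then the right subtree.
At sage: go left to hop.
  At hop: no left child.
  Visit hop.
  At hop: go right to fir.
    fir is a leaf — visit fir.
Visit sage.
At sage: go right to daisy.
  At daisy: go left to elm.
    At elm: go left to tulip.
      At tulip: go left to fig.
        fig is a leaf — visit fig.
      Visit tulip.
      At tulip: go right to mint.
        At mint: go left to plum.
          At plum: go left to fern.
            fern is a leaf — visit fern.
          Visit plum.
          At plum: go right to kale.
            At kale: no left child.
            Visit kale.
            At kale: go right to aster.
              aster is a leaf — visit aster.
        Visit mint.
        At mint: go right to cedar.
          At cedar: go left to ivy.
            ivy is a leaf — visit ivy.
          Visit cedar.
          At cedar: no right child.
    Visit elm.
    At elm: go right to pear.
      At pear: go left to rose.
        At rose: go left to lily.
          lily is a leaf — visit lily.
        Visit rose.
        At rose: no right child.
      Visit pear.
      At pear: no right child.
  Visit daisy.
  At daisy: go right to bay.
    bay is a leaf — visit bay.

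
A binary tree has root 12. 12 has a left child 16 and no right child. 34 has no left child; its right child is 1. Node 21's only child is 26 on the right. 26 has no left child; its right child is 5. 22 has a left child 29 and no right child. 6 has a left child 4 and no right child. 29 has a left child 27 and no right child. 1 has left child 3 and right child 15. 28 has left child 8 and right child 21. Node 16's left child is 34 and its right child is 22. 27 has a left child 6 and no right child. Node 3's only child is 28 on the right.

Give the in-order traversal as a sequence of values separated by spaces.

In-order visits the left subtree, then the node, then the right subtree.
At 12: go left to 16.
  At 16: go left to 34.
    At 34: no left child.
    Visit 34.
    At 34: go right to 1.
      At 1: go left to 3.
        At 3: no left child.
        Visit 3.
        At 3: go right to 28.
          At 28: go left to 8.
            8 is a leaf — visit 8.
          Visit 28.
          At 28: go right to 21.
            At 21: no left child.
            Visit 21.
            At 21: go right to 26.
              At 26: no left child.
              Visit 26.
              At 26: go right to 5.
                5 is a leaf — visit 5.
      Visit 1.
      At 1: go right to 15.
        15 is a leaf — visit 15.
  Visit 16.
  At 16: go right to 22.
    At 22: go left to 29.
      At 29: go left to 27.
        At 27: go left to 6.
          At 6: go left to 4.
            4 is a leaf — visit 4.
          Visit 6.
          At 6: no right child.
        Visit 27.
        At 27: no right child.
      Visit 29.
      At 29: no right child.
    Visit 22.
    At 22: no right child.
Visit 12.
At 12: no right child.

34 3 8 28 21 26 5 1 15 16 4 6 27 29 22 12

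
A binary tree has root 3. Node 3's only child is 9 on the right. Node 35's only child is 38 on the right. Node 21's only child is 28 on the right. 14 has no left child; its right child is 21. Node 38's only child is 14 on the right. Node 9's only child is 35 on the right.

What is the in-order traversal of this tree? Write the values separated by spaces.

In-order visits the left subtree, then the node, then the right subtree.
At 3: no left child.
Visit 3.
At 3: go right to 9.
  At 9: no left child.
  Visit 9.
  At 9: go right to 35.
    At 35: no left child.
    Visit 35.
    At 35: go right to 38.
      At 38: no left child.
      Visit 38.
      At 38: go right to 14.
        At 14: no left child.
        Visit 14.
        At 14: go right to 21.
          At 21: no left child.
          Visit 21.
          At 21: go right to 28.
            28 is a leaf — visit 28.

3 9 35 38 14 21 28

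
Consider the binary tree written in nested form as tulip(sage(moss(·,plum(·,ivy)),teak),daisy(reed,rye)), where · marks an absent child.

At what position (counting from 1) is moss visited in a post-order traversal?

3

Post-order visits the left subtree, then the right subtree, then the node.
At tulip: go left to sage.
  At sage: go left to moss.
    At moss: no left child.
    At moss: go right to plum.
      At plum: no left child.
      At plum: go right to ivy.
        ivy is a leaf — visit ivy.
      Visit plum.
    Visit moss.
  At sage: go right to teak.
    teak is a leaf — visit teak.
  Visit sage.
At tulip: go right to daisy.
  At daisy: go left to reed.
    reed is a leaf — visit reed.
  At daisy: go right to rye.
    rye is a leaf — visit rye.
  Visit daisy.
Visit tulip.
Full post-order sequence: ivy, plum, moss, teak, sage, reed, rye, daisy, tulip.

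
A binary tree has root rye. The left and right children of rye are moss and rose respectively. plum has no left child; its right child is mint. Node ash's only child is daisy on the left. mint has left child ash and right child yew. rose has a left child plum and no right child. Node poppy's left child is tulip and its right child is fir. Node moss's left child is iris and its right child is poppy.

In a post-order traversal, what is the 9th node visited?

Post-order visits the left subtree, then the right subtree, then the node.
At rye: go left to moss.
  At moss: go left to iris.
    iris is a leaf — visit iris.
  At moss: go right to poppy.
    At poppy: go left to tulip.
      tulip is a leaf — visit tulip.
    At poppy: go right to fir.
      fir is a leaf — visit fir.
    Visit poppy.
  Visit moss.
At rye: go right to rose.
  At rose: go left to plum.
    At plum: no left child.
    At plum: go right to mint.
      At mint: go left to ash.
        At ash: go left to daisy.
          daisy is a leaf — visit daisy.
        At ash: no right child.
        Visit ash.
      At mint: go right to yew.
        yew is a leaf — visit yew.
      Visit mint.
    Visit plum.
  At rose: no right child.
  Visit rose.
Visit rye.
Full post-order sequence: iris, tulip, fir, poppy, moss, daisy, ash, yew, mint, plum, rose, rye.

mint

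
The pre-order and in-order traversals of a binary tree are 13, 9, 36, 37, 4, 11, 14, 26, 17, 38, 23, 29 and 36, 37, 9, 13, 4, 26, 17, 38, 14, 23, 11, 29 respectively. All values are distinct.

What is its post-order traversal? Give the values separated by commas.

The first element of pre-order is the root; it splits in-order into left and right subtrees.
Root 13: left subtree has 3 nodes {36, 37, 9}, right has 8 {4, 26, 17, 38, 14, 23, 11, 29}.
  Root 9: left subtree has 2 nodes {36, 37}, right has 0 { }.
    Root 36: left subtree has 0 nodes { }, right has 1 {37}.
  Root 4: left subtree has 0 nodes { }, right has 7 {26, 17, 38, 14, 23, 11, 29}.
    Root 11: left subtree has 5 nodes {26, 17, 38, 14, 23}, right has 1 {29}.
      Root 14: left subtree has 3 nodes {26, 17, 38}, right has 1 {23}.
        Root 26: left subtree has 0 nodes { }, right has 2 {17, 38}.
          Root 17: left subtree has 0 nodes { }, right has 1 {38}.

37, 36, 9, 38, 17, 26, 23, 14, 29, 11, 4, 13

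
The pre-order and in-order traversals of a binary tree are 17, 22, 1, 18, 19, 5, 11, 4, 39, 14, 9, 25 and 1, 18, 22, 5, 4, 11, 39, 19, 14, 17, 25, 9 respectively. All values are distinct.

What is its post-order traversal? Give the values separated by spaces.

18 1 4 39 11 5 14 19 22 25 9 17

The first element of pre-order is the root; it splits in-order into left and right subtrees.
Root 17: left subtree has 9 nodes {1, 18, 22, 5, 4, 11, 39, 19, 14}, right has 2 {25, 9}.
  Root 22: left subtree has 2 nodes {1, 18}, right has 6 {5, 4, 11, 39, 19, 14}.
    Root 1: left subtree has 0 nodes { }, right has 1 {18}.
    Root 19: left subtree has 4 nodes {5, 4, 11, 39}, right has 1 {14}.
      Root 5: left subtree has 0 nodes { }, right has 3 {4, 11, 39}.
        Root 11: left subtree has 1 node {4}, right has 1 {39}.
  Root 9: left subtree has 1 node {25}, right has 0 { }.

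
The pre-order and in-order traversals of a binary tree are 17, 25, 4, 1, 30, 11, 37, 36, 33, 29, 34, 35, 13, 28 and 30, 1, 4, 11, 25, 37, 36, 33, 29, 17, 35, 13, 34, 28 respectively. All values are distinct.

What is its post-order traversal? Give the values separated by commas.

The first element of pre-order is the root; it splits in-order into left and right subtrees.
Root 17: left subtree has 9 nodes {30, 1, 4, 11, 25, 37, 36, 33, 29}, right has 4 {35, 13, 34, 28}.
  Root 25: left subtree has 4 nodes {30, 1, 4, 11}, right has 4 {37, 36, 33, 29}.
    Root 4: left subtree has 2 nodes {30, 1}, right has 1 {11}.
      Root 1: left subtree has 1 node {30}, right has 0 { }.
    Root 37: left subtree has 0 nodes { }, right has 3 {36, 33, 29}.
      Root 36: left subtree has 0 nodes { }, right has 2 {33, 29}.
        Root 33: left subtree has 0 nodes { }, right has 1 {29}.
  Root 34: left subtree has 2 nodes {35, 13}, right has 1 {28}.
    Root 35: left subtree has 0 nodes { }, right has 1 {13}.

30, 1, 11, 4, 29, 33, 36, 37, 25, 13, 35, 28, 34, 17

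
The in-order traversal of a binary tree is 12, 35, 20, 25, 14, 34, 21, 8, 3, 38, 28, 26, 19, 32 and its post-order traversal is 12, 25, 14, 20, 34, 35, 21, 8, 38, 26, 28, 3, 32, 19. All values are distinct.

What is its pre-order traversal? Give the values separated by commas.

19, 3, 8, 21, 35, 12, 34, 20, 14, 25, 28, 38, 26, 32

The last element of post-order is the root; it splits in-order into left and right subtrees.
Root 19: left subtree has 12 nodes {12, 35, 20, 25, 14, 34, 21, 8, 3, 38, 28, 26}, right has 1 {32}.
  Root 3: left subtree has 8 nodes {12, 35, 20, 25, 14, 34, 21, 8}, right has 3 {38, 28, 26}.
    Root 8: left subtree has 7 nodes {12, 35, 20, 25, 14, 34, 21}, right has 0 { }.
      Root 21: left subtree has 6 nodes {12, 35, 20, 25, 14, 34}, right has 0 { }.
        Root 35: left subtree has 1 node {12}, right has 4 {20, 25, 14, 34}.
          Root 34: left subtree has 3 nodes {20, 25, 14}, right has 0 { }.
            Root 20: left subtree has 0 nodes { }, right has 2 {25, 14}.
              Root 14: left subtree has 1 node {25}, right has 0 { }.
    Root 28: left subtree has 1 node {38}, right has 1 {26}.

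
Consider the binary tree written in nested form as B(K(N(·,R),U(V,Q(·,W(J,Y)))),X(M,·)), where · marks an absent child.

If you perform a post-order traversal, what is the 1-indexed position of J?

Post-order visits the left subtree, then the right subtree, then the node.
At B: go left to K.
  At K: go left to N.
    At N: no left child.
    At N: go right to R.
      R is a leaf — visit R.
    Visit N.
  At K: go right to U.
    At U: go left to V.
      V is a leaf — visit V.
    At U: go right to Q.
      At Q: no left child.
      At Q: go right to W.
        At W: go left to J.
          J is a leaf — visit J.
        At W: go right to Y.
          Y is a leaf — visit Y.
        Visit W.
      Visit Q.
    Visit U.
  Visit K.
At B: go right to X.
  At X: go left to M.
    M is a leaf — visit M.
  At X: no right child.
  Visit X.
Visit B.
Full post-order sequence: R, N, V, J, Y, W, Q, U, K, M, X, B.

4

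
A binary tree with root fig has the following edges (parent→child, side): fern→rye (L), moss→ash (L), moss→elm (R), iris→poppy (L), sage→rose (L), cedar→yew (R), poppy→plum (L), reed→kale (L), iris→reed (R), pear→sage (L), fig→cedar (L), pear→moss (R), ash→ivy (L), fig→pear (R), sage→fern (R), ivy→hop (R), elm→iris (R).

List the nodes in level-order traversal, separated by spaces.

Level-order visits nodes level by level from the root, left to right within each level.
Level 0: fig
Level 1: cedar, pear
Level 2: yew, sage, moss
Level 3: rose, fern, ash, elm
Level 4: rye, ivy, iris
Level 5: hop, poppy, reed
Level 6: plum, kale

fig cedar pear yew sage moss rose fern ash elm rye ivy iris hop poppy reed plum kale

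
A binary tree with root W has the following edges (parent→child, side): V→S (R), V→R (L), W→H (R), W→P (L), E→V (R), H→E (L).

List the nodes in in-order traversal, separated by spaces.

In-order visits the left subtree, then the node, then the right subtree.
At W: go left to P.
  P is a leaf — visit P.
Visit W.
At W: go right to H.
  At H: go left to E.
    At E: no left child.
    Visit E.
    At E: go right to V.
      At V: go left to R.
        R is a leaf — visit R.
      Visit V.
      At V: go right to S.
        S is a leaf — visit S.
  Visit H.
  At H: no right child.

P W E R V S H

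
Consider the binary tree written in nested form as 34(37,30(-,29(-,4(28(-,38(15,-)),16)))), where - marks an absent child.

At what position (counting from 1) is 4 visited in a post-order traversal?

6

Post-order visits the left subtree, then the right subtree, then the node.
At 34: go left to 37.
  37 is a leaf — visit 37.
At 34: go right to 30.
  At 30: no left child.
  At 30: go right to 29.
    At 29: no left child.
    At 29: go right to 4.
      At 4: go left to 28.
        At 28: no left child.
        At 28: go right to 38.
          At 38: go left to 15.
            15 is a leaf — visit 15.
          At 38: no right child.
          Visit 38.
        Visit 28.
      At 4: go right to 16.
        16 is a leaf — visit 16.
      Visit 4.
    Visit 29.
  Visit 30.
Visit 34.
Full post-order sequence: 37, 15, 38, 28, 16, 4, 29, 30, 34.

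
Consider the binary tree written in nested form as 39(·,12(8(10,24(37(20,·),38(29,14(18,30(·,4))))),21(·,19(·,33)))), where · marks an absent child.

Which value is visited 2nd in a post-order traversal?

20

Post-order visits the left subtree, then the right subtree, then the node.
At 39: no left child.
At 39: go right to 12.
  At 12: go left to 8.
    At 8: go left to 10.
      10 is a leaf — visit 10.
    At 8: go right to 24.
      At 24: go left to 37.
        At 37: go left to 20.
          20 is a leaf — visit 20.
        At 37: no right child.
        Visit 37.
      At 24: go right to 38.
        At 38: go left to 29.
          29 is a leaf — visit 29.
        At 38: go right to 14.
          At 14: go left to 18.
            18 is a leaf — visit 18.
          At 14: go right to 30.
            At 30: no left child.
            At 30: go right to 4.
              4 is a leaf — visit 4.
            Visit 30.
          Visit 14.
        Visit 38.
      Visit 24.
    Visit 8.
  At 12: go right to 21.
    At 21: no left child.
    At 21: go right to 19.
      At 19: no left child.
      At 19: go right to 33.
        33 is a leaf — visit 33.
      Visit 19.
    Visit 21.
  Visit 12.
Visit 39.
Full post-order sequence: 10, 20, 37, 29, 18, 4, 30, 14, 38, 24, 8, 33, 19, 21, 12, 39.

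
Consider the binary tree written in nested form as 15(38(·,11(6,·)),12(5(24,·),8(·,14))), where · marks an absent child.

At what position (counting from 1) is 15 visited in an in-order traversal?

4

In-order visits the left subtree, then the node, then the right subtree.
At 15: go left to 38.
  At 38: no left child.
  Visit 38.
  At 38: go right to 11.
    At 11: go left to 6.
      6 is a leaf — visit 6.
    Visit 11.
    At 11: no right child.
Visit 15.
At 15: go right to 12.
  At 12: go left to 5.
    At 5: go left to 24.
      24 is a leaf — visit 24.
    Visit 5.
    At 5: no right child.
  Visit 12.
  At 12: go right to 8.
    At 8: no left child.
    Visit 8.
    At 8: go right to 14.
      14 is a leaf — visit 14.
Full in-order sequence: 38, 6, 11, 15, 24, 5, 12, 8, 14.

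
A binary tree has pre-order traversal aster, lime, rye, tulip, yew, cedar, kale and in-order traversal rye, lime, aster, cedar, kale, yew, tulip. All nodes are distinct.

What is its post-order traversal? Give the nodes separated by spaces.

The first element of pre-order is the root; it splits in-order into left and right subtrees.
Root aster: left subtree has 2 nodes {rye, lime}, right has 4 {cedar, kale, yew, tulip}.
  Root lime: left subtree has 1 node {rye}, right has 0 { }.
  Root tulip: left subtree has 3 nodes {cedar, kale, yew}, right has 0 { }.
    Root yew: left subtree has 2 nodes {cedar, kale}, right has 0 { }.
      Root cedar: left subtree has 0 nodes { }, right has 1 {kale}.

rye lime kale cedar yew tulip aster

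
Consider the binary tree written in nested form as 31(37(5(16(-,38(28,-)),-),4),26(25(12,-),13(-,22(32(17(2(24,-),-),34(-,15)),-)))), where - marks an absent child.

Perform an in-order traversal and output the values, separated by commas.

In-order visits the left subtree, then the node, then the right subtree.
At 31: go left to 37.
  At 37: go left to 5.
    At 5: go left to 16.
      At 16: no left child.
      Visit 16.
      At 16: go right to 38.
        At 38: go left to 28.
          28 is a leaf — visit 28.
        Visit 38.
        At 38: no right child.
    Visit 5.
    At 5: no right child.
  Visit 37.
  At 37: go right to 4.
    4 is a leaf — visit 4.
Visit 31.
At 31: go right to 26.
  At 26: go left to 25.
    At 25: go left to 12.
      12 is a leaf — visit 12.
    Visit 25.
    At 25: no right child.
  Visit 26.
  At 26: go right to 13.
    At 13: no left child.
    Visit 13.
    At 13: go right to 22.
      At 22: go left to 32.
        At 32: go left to 17.
          At 17: go left to 2.
            At 2: go left to 24.
              24 is a leaf — visit 24.
            Visit 2.
            At 2: no right child.
          Visit 17.
          At 17: no right child.
        Visit 32.
        At 32: go right to 34.
          At 34: no left child.
          Visit 34.
          At 34: go right to 15.
            15 is a leaf — visit 15.
      Visit 22.
      At 22: no right child.

16, 28, 38, 5, 37, 4, 31, 12, 25, 26, 13, 24, 2, 17, 32, 34, 15, 22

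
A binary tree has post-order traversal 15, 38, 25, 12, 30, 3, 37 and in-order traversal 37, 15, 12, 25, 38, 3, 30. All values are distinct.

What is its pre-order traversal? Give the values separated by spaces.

The last element of post-order is the root; it splits in-order into left and right subtrees.
Root 37: left subtree has 0 nodes { }, right has 6 {15, 12, 25, 38, 3, 30}.
  Root 3: left subtree has 4 nodes {15, 12, 25, 38}, right has 1 {30}.
    Root 12: left subtree has 1 node {15}, right has 2 {25, 38}.
      Root 25: left subtree has 0 nodes { }, right has 1 {38}.

37 3 12 15 25 38 30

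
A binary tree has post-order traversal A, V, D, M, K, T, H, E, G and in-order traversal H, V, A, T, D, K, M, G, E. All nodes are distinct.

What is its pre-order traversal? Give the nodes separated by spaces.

G H T V A K D M E

The last element of post-order is the root; it splits in-order into left and right subtrees.
Root G: left subtree has 7 nodes {H, V, A, T, D, K, M}, right has 1 {E}.
  Root H: left subtree has 0 nodes { }, right has 6 {V, A, T, D, K, M}.
    Root T: left subtree has 2 nodes {V, A}, right has 3 {D, K, M}.
      Root V: left subtree has 0 nodes { }, right has 1 {A}.
      Root K: left subtree has 1 node {D}, right has 1 {M}.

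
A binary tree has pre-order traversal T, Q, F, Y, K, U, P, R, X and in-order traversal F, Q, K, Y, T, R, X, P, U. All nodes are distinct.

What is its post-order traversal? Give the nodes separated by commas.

The first element of pre-order is the root; it splits in-order into left and right subtrees.
Root T: left subtree has 4 nodes {F, Q, K, Y}, right has 4 {R, X, P, U}.
  Root Q: left subtree has 1 node {F}, right has 2 {K, Y}.
    Root Y: left subtree has 1 node {K}, right has 0 { }.
  Root U: left subtree has 3 nodes {R, X, P}, right has 0 { }.
    Root P: left subtree has 2 nodes {R, X}, right has 0 { }.
      Root R: left subtree has 0 nodes { }, right has 1 {X}.

F, K, Y, Q, X, R, P, U, T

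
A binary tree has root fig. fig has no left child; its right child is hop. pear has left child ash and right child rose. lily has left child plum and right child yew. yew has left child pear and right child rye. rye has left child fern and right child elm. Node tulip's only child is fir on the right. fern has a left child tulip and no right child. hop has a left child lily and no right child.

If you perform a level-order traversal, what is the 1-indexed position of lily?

Level-order visits nodes level by level from the root, left to right within each level.
Level 0: fig
Level 1: hop
Level 2: lily
Level 3: plum, yew
Level 4: pear, rye
Level 5: ash, rose, fern, elm
Level 6: tulip
Level 7: fir
Full level-order sequence: fig, hop, lily, plum, yew, pear, rye, ash, rose, fern, elm, tulip, fir.

3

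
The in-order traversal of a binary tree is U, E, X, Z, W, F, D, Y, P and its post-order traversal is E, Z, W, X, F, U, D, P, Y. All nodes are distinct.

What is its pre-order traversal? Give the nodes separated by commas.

The last element of post-order is the root; it splits in-order into left and right subtrees.
Root Y: left subtree has 7 nodes {U, E, X, Z, W, F, D}, right has 1 {P}.
  Root D: left subtree has 6 nodes {U, E, X, Z, W, F}, right has 0 { }.
    Root U: left subtree has 0 nodes { }, right has 5 {E, X, Z, W, F}.
      Root F: left subtree has 4 nodes {E, X, Z, W}, right has 0 { }.
        Root X: left subtree has 1 node {E}, right has 2 {Z, W}.
          Root W: left subtree has 1 node {Z}, right has 0 { }.

Y, D, U, F, X, E, W, Z, P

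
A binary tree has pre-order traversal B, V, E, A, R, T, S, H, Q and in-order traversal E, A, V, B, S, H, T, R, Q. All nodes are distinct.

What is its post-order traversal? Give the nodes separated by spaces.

The first element of pre-order is the root; it splits in-order into left and right subtrees.
Root B: left subtree has 3 nodes {E, A, V}, right has 5 {S, H, T, R, Q}.
  Root V: left subtree has 2 nodes {E, A}, right has 0 { }.
    Root E: left subtree has 0 nodes { }, right has 1 {A}.
  Root R: left subtree has 3 nodes {S, H, T}, right has 1 {Q}.
    Root T: left subtree has 2 nodes {S, H}, right has 0 { }.
      Root S: left subtree has 0 nodes { }, right has 1 {H}.

A E V H S T Q R B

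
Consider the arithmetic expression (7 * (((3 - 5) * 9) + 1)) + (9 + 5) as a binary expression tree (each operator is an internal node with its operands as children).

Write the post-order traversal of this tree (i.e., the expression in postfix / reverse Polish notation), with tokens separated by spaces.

7 3 5 - 9 * 1 + * 9 5 + +

Post-order on an expression tree gives postfix notation: for each operator, emit left operand, right operand, then the operator.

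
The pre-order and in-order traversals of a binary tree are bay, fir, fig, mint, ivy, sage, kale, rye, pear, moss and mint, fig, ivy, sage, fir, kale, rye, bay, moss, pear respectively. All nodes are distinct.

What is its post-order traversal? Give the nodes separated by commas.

The first element of pre-order is the root; it splits in-order into left and right subtrees.
Root bay: left subtree has 7 nodes {mint, fig, ivy, sage, fir, kale, rye}, right has 2 {moss, pear}.
  Root fir: left subtree has 4 nodes {mint, fig, ivy, sage}, right has 2 {kale, rye}.
    Root fig: left subtree has 1 node {mint}, right has 2 {ivy, sage}.
      Root ivy: left subtree has 0 nodes { }, right has 1 {sage}.
    Root kale: left subtree has 0 nodes { }, right has 1 {rye}.
  Root pear: left subtree has 1 node {moss}, right has 0 { }.

mint, sage, ivy, fig, rye, kale, fir, moss, pear, bay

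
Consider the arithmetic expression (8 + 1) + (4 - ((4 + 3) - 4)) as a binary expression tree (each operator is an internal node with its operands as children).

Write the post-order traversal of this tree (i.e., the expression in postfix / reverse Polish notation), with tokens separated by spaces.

8 1 + 4 4 3 + 4 - - +

Post-order on an expression tree gives postfix notation: for each operator, emit left operand, right operand, then the operator.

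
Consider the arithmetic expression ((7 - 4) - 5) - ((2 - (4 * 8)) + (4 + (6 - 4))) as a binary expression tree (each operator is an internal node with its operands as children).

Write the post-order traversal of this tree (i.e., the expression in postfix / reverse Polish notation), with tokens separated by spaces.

7 4 - 5 - 2 4 8 * - 4 6 4 - + + -

Post-order on an expression tree gives postfix notation: for each operator, emit left operand, right operand, then the operator.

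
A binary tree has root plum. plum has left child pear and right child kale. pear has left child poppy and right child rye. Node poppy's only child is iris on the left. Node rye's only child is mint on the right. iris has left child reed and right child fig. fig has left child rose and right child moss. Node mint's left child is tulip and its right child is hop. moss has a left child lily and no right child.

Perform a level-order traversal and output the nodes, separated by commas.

Level-order visits nodes level by level from the root, left to right within each level.
Level 0: plum
Level 1: pear, kale
Level 2: poppy, rye
Level 3: iris, mint
Level 4: reed, fig, tulip, hop
Level 5: rose, moss
Level 6: lily

plum, pear, kale, poppy, rye, iris, mint, reed, fig, tulip, hop, rose, moss, lily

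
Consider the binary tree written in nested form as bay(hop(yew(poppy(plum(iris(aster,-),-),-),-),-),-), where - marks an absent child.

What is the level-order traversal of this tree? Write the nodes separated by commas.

bay, hop, yew, poppy, plum, iris, aster

Level-order visits nodes level by level from the root, left to right within each level.
Level 0: bay
Level 1: hop
Level 2: yew
Level 3: poppy
Level 4: plum
Level 5: iris
Level 6: aster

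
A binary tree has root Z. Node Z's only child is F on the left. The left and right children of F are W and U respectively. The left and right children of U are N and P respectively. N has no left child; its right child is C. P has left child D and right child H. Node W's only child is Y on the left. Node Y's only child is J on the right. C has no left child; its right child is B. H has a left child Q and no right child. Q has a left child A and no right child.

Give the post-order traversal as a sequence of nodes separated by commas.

Post-order visits the left subtree, then the right subtree, then the node.
At Z: go left to F.
  At F: go left to W.
    At W: go left to Y.
      At Y: no left child.
      At Y: go right to J.
        J is a leaf — visit J.
      Visit Y.
    At W: no right child.
    Visit W.
  At F: go right to U.
    At U: go left to N.
      At N: no left child.
      At N: go right to C.
        At C: no left child.
        At C: go right to B.
          B is a leaf — visit B.
        Visit C.
      Visit N.
    At U: go right to P.
      At P: go left to D.
        D is a leaf — visit D.
      At P: go right to H.
        At H: go left to Q.
          At Q: go left to A.
            A is a leaf — visit A.
          At Q: no right child.
          Visit Q.
        At H: no right child.
        Visit H.
      Visit P.
    Visit U.
  Visit F.
At Z: no right child.
Visit Z.

J, Y, W, B, C, N, D, A, Q, H, P, U, F, Z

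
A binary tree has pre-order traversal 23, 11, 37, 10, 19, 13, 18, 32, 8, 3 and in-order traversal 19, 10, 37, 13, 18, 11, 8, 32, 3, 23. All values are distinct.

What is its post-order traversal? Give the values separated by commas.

19, 10, 18, 13, 37, 8, 3, 32, 11, 23

The first element of pre-order is the root; it splits in-order into left and right subtrees.
Root 23: left subtree has 9 nodes {19, 10, 37, 13, 18, 11, 8, 32, 3}, right has 0 { }.
  Root 11: left subtree has 5 nodes {19, 10, 37, 13, 18}, right has 3 {8, 32, 3}.
    Root 37: left subtree has 2 nodes {19, 10}, right has 2 {13, 18}.
      Root 10: left subtree has 1 node {19}, right has 0 { }.
      Root 13: left subtree has 0 nodes { }, right has 1 {18}.
    Root 32: left subtree has 1 node {8}, right has 1 {3}.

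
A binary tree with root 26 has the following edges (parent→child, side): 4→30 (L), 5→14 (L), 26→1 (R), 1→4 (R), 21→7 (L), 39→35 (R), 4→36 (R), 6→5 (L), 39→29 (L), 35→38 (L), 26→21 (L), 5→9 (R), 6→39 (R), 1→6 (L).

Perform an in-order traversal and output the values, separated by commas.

7, 21, 26, 14, 5, 9, 6, 29, 39, 38, 35, 1, 30, 4, 36

In-order visits the left subtree, then the node, then the right subtree.
At 26: go left to 21.
  At 21: go left to 7.
    7 is a leaf — visit 7.
  Visit 21.
  At 21: no right child.
Visit 26.
At 26: go right to 1.
  At 1: go left to 6.
    At 6: go left to 5.
      At 5: go left to 14.
        14 is a leaf — visit 14.
      Visit 5.
      At 5: go right to 9.
        9 is a leaf — visit 9.
    Visit 6.
    At 6: go right to 39.
      At 39: go left to 29.
        29 is a leaf — visit 29.
      Visit 39.
      At 39: go right to 35.
        At 35: go left to 38.
          38 is a leaf — visit 38.
        Visit 35.
        At 35: no right child.
  Visit 1.
  At 1: go right to 4.
    At 4: go left to 30.
      30 is a leaf — visit 30.
    Visit 4.
    At 4: go right to 36.
      36 is a leaf — visit 36.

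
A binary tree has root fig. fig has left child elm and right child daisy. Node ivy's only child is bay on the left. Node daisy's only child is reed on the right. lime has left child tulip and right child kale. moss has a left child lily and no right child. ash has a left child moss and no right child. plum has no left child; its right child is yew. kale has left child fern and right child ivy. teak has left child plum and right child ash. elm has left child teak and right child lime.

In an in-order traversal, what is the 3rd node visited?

In-order visits the left subtree, then the node, then the right subtree.
At fig: go left to elm.
  At elm: go left to teak.
    At teak: go left to plum.
      At plum: no left child.
      Visit plum.
      At plum: go right to yew.
        yew is a leaf — visit yew.
    Visit teak.
    At teak: go right to ash.
      At ash: go left to moss.
        At moss: go left to lily.
          lily is a leaf — visit lily.
        Visit moss.
        At moss: no right child.
      Visit ash.
      At ash: no right child.
  Visit elm.
  At elm: go right to lime.
    At lime: go left to tulip.
      tulip is a leaf — visit tulip.
    Visit lime.
    At lime: go right to kale.
      At kale: go left to fern.
        fern is a leaf — visit fern.
      Visit kale.
      At kale: go right to ivy.
        At ivy: go left to bay.
          bay is a leaf — visit bay.
        Visit ivy.
        At ivy: no right child.
Visit fig.
At fig: go right to daisy.
  At daisy: no left child.
  Visit daisy.
  At daisy: go right to reed.
    reed is a leaf — visit reed.
Full in-order sequence: plum, yew, teak, lily, moss, ash, elm, tulip, lime, fern, kale, bay, ivy, fig, daisy, reed.

teak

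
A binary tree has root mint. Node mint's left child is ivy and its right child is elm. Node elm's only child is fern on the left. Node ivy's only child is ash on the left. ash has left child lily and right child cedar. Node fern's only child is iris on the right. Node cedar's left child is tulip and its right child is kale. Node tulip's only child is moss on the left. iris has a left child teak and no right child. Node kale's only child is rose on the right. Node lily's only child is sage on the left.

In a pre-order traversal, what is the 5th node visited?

sage

Pre-order visits the node, then its left subtree, then its right subtree.
Visit mint.
At mint: go left to ivy.
  Visit ivy.
  At ivy: go left to ash.
    Visit ash.
    At ash: go left to lily.
      Visit lily.
      At lily: go left to sage.
        sage is a leaf — visit sage.
      At lily: no right child.
    At ash: go right to cedar.
      Visit cedar.
      At cedar: go left to tulip.
        Visit tulip.
        At tulip: go left to moss.
          moss is a leaf — visit moss.
        At tulip: no right child.
      At cedar: go right to kale.
        Visit kale.
        At kale: no left child.
        At kale: go right to rose.
          rose is a leaf — visit rose.
  At ivy: no right child.
At mint: go right to elm.
  Visit elm.
  At elm: go left to fern.
    Visit fern.
    At fern: no left child.
    At fern: go right to iris.
      Visit iris.
      At iris: go left to teak.
        teak is a leaf — visit teak.
      At iris: no right child.
  At elm: no right child.
Full pre-order sequence: mint, ivy, ash, lily, sage, cedar, tulip, moss, kale, rose, elm, fern, iris, teak.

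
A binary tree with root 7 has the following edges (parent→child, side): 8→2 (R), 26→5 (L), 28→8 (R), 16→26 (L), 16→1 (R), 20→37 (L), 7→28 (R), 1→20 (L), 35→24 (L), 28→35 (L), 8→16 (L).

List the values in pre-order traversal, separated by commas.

Pre-order visits the node, then its left subtree, then its right subtree.
Visit 7.
At 7: no left child.
At 7: go right to 28.
  Visit 28.
  At 28: go left to 35.
    Visit 35.
    At 35: go left to 24.
      24 is a leaf — visit 24.
    At 35: no right child.
  At 28: go right to 8.
    Visit 8.
    At 8: go left to 16.
      Visit 16.
      At 16: go left to 26.
        Visit 26.
        At 26: go left to 5.
          5 is a leaf — visit 5.
        At 26: no right child.
      At 16: go right to 1.
        Visit 1.
        At 1: go left to 20.
          Visit 20.
          At 20: go left to 37.
            37 is a leaf — visit 37.
          At 20: no right child.
        At 1: no right child.
    At 8: go right to 2.
      2 is a leaf — visit 2.

7, 28, 35, 24, 8, 16, 26, 5, 1, 20, 37, 2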